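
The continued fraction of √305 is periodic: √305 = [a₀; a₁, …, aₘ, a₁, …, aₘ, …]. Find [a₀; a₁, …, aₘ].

a₀ = ⌊√305⌋ = 17.
With m₀=0, d₀=1 and mₖ₊₁ = dₖaₖ − mₖ, dₖ₊₁ = (n − mₖ₊₁²)/dₖ, aₖ₊₁ = ⌊(a₀+mₖ₊₁)/dₖ₊₁⌋:
  k=1: m=17, d=16, a=2
  k=2: m=15, d=5, a=6
  k=3: m=15, d=16, a=2
  k=4: m=17, d=1, a=34
d=1 and a=2a₀=34 at k=4, so the next step gives (m, d) = (17, 16) again — its k=1 value — and the period has length 4.

[17; 2, 6, 2, 34]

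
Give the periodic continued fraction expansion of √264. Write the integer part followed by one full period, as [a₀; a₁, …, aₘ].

a₀ = ⌊√264⌋ = 16.
With m₀=0, d₀=1 and mₖ₊₁ = dₖaₖ − mₖ, dₖ₊₁ = (n − mₖ₊₁²)/dₖ, aₖ₊₁ = ⌊(a₀+mₖ₊₁)/dₖ₊₁⌋:
  k=1: m=16, d=8, a=4
  k=2: m=16, d=1, a=32
d=1 and a=2a₀=32 at k=2, so the next step gives (m, d) = (16, 8) again — its k=1 value — and the period has length 2.

[16; 4, 32]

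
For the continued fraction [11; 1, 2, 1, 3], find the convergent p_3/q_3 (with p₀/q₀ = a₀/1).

Using pₖ = aₖpₖ₋₁ + pₖ₋₂, qₖ = aₖqₖ₋₁ + qₖ₋₂ (with p₋₁=1, p₋₂=0, q₋₁=0, q₋₂=1):
  k=0: a=11, p=11, q=1
  k=1: a=1, p=12, q=1
  k=2: a=2, p=35, q=3
  k=3: a=1, p=47, q=4

47/4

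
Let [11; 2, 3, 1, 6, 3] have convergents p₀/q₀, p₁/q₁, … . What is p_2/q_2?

Using pₖ = aₖpₖ₋₁ + pₖ₋₂, qₖ = aₖqₖ₋₁ + qₖ₋₂ (with p₋₁=1, p₋₂=0, q₋₁=0, q₋₂=1):
  k=0: a=11, p=11, q=1
  k=1: a=2, p=23, q=2
  k=2: a=3, p=80, q=7

80/7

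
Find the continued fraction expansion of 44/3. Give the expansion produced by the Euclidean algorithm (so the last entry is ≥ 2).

[14; 1, 2]

44 = 14*3 + 2
3 = 1*2 + 1
2 = 2*1 + 0  (stop)
So 44/3 = [14; 1, 2].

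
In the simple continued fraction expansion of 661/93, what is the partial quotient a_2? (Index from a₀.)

3

661 = 7·93 + 10   →  a_0 = 7
93 = 9·10 + 3   →  a_1 = 9
10 = 3·3 + 1   →  a_2 = 3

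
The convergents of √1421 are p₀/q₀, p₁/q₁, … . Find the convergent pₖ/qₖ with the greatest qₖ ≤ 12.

377/10

√1421 = [37; 1, 2, 3, 2, 3, 2, 1, 74, …] (period length 8).
Convergents:
  p_0/q_0 = 37/1
  p_1/q_1 = 38/1
  p_2/q_2 = 113/3
  p_3/q_3 = 377/10
  p_4/q_4 = 867/23
q_3 = 10 ≤ 12 < 23 = q_4, so the answer is 377/10.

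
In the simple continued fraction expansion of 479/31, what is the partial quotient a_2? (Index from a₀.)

479 = 15·31 + 14   →  a_0 = 15
31 = 2·14 + 3   →  a_1 = 2
14 = 4·3 + 2   →  a_2 = 4

4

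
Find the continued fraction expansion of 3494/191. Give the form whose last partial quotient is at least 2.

3494 = 18*191 + 56
191 = 3*56 + 23
56 = 2*23 + 10
23 = 2*10 + 3
10 = 3*3 + 1
3 = 3*1 + 0  (stop)
So 3494/191 = [18; 3, 2, 2, 3, 3].

[18; 3, 2, 2, 3, 3]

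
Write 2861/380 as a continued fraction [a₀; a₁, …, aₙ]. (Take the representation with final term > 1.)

2861 = 7×380 + 201
380 = 1×201 + 179
201 = 1×179 + 22
179 = 8×22 + 3
22 = 7×3 + 1
3 = 3×1 + 0  (stop)
So 2861/380 = [7; 1, 1, 8, 7, 3].

[7; 1, 1, 8, 7, 3]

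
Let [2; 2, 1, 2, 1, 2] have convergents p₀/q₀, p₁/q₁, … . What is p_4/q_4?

Using pₖ = aₖpₖ₋₁ + pₖ₋₂, qₖ = aₖqₖ₋₁ + qₖ₋₂ (with p₋₁=1, p₋₂=0, q₋₁=0, q₋₂=1):
  k=0: a=2, p=2, q=1
  k=1: a=2, p=5, q=2
  k=2: a=1, p=7, q=3
  k=3: a=2, p=19, q=8
  k=4: a=1, p=26, q=11

26/11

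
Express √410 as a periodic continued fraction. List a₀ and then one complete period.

a₀ = ⌊√410⌋ = 20.
With m₀=0, d₀=1 and mₖ₊₁ = dₖaₖ − mₖ, dₖ₊₁ = (n − mₖ₊₁²)/dₖ, aₖ₊₁ = ⌊(a₀+mₖ₊₁)/dₖ₊₁⌋:
  k=1: m=20, d=10, a=4
  k=2: m=20, d=1, a=40
d=1 and a=2a₀=40 at k=2, so the next step gives (m, d) = (20, 10) again — its k=1 value — and the period has length 2.

[20; 4, 40]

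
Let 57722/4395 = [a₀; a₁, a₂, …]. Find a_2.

57722 = 13·4395 + 587   →  a_0 = 13
4395 = 7·587 + 286   →  a_1 = 7
587 = 2·286 + 15   →  a_2 = 2

2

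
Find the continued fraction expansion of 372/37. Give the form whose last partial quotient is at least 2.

[10; 18, 2]

372 = 10×37 + 2
37 = 18×2 + 1
2 = 2×1 + 0  (stop)
So 372/37 = [10; 18, 2].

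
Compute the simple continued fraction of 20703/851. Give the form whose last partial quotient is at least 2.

20703 = 24·851 + 279
851 = 3·279 + 14
279 = 19·14 + 13
14 = 1·13 + 1
13 = 13·1 + 0  (stop)
So 20703/851 = [24; 3, 19, 1, 13].

[24; 3, 19, 1, 13]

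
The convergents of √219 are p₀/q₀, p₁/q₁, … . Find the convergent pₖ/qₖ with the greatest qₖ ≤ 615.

8746/591

√219 = [14; 1, 3, 1, 28, …] (period length 4).
Convergents:
  p_0/q_0 = 14/1
  p_1/q_1 = 15/1
  p_2/q_2 = 59/4
  p_3/q_3 = 74/5
  p_4/q_4 = 2131/144
  p_5/q_5 = 2205/149
  p_6/q_6 = 8746/591
  p_7/q_7 = 10951/740
q_6 = 591 ≤ 615 < 740 = q_7, so the answer is 8746/591.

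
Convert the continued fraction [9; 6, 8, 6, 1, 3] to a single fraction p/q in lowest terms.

12343/1347

Fold from the inside: start with 3/1.
  1 + 1/3 = 4/3
  6 + 3/4 = 27/4
  8 + 4/27 = 220/27
  6 + 27/220 = 1347/220
  9 + 220/1347 = 12343/1347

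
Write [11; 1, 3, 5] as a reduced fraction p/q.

247/21

Using pₖ = aₖpₖ₋₁ + pₖ₋₂ and qₖ = aₖqₖ₋₁ + qₖ₋₂:
  k=0: a=11, p=11, q=1
  k=1: a=1, p=12, q=1
  k=2: a=3, p=47, q=4
  k=3: a=5, p=247, q=21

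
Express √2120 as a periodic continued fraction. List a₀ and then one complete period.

a₀ = ⌊√2120⌋ = 46.

[46; 23, 92]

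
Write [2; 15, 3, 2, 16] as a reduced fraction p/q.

3631/1758

Using pₖ = aₖpₖ₋₁ + pₖ₋₂ and qₖ = aₖqₖ₋₁ + qₖ₋₂:
  k=0: a=2, p=2, q=1
  k=1: a=15, p=31, q=15
  k=2: a=3, p=95, q=46
  k=3: a=2, p=221, q=107
  k=4: a=16, p=3631, q=1758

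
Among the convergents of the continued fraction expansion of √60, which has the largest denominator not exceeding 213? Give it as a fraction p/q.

1433/185

√60 = [7; 1, 2, 1, 14, …] (period length 4).
Convergents:
  p_0/q_0 = 7/1
  p_1/q_1 = 8/1
  p_2/q_2 = 23/3
  p_3/q_3 = 31/4
  p_4/q_4 = 457/59
  p_5/q_5 = 488/63
  p_6/q_6 = 1433/185
  p_7/q_7 = 1921/248
q_6 = 185 ≤ 213 < 248 = q_7, so the answer is 1433/185.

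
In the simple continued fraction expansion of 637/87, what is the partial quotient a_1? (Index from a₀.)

3

637 = 7·87 + 28   →  a_0 = 7
87 = 3·28 + 3   →  a_1 = 3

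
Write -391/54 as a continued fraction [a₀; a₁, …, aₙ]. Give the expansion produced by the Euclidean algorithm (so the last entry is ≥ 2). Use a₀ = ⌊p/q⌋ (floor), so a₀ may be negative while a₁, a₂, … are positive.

-391 = -8·54 + 41
54 = 1·41 + 13
41 = 3·13 + 2
13 = 6·2 + 1
2 = 2·1 + 0  (stop)
So -391/54 = [-8; 1, 3, 6, 2].

[-8; 1, 3, 6, 2]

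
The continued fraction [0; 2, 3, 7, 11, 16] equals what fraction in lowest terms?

Using pₖ = aₖpₖ₋₁ + pₖ₋₂ and qₖ = aₖqₖ₋₁ + qₖ₋₂:
  k=0: a=0, p=0, q=1
  k=1: a=2, p=1, q=2
  k=2: a=3, p=3, q=7
  k=3: a=7, p=22, q=51
  k=4: a=11, p=245, q=568
  k=5: a=16, p=3942, q=9139

3942/9139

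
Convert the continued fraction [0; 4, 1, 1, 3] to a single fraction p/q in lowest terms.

Fold from the inside: start with 3/1.
  1 + 1/3 = 4/3
  1 + 3/4 = 7/4
  4 + 4/7 = 32/7
  0 + 7/32 = 7/32

7/32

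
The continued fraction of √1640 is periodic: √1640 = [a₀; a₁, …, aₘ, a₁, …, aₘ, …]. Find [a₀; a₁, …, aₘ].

[40; 2, 80]

a₀ = ⌊√1640⌋ = 40.
With m₀=0, d₀=1 and mₖ₊₁ = dₖaₖ − mₖ, dₖ₊₁ = (n − mₖ₊₁²)/dₖ, aₖ₊₁ = ⌊(a₀+mₖ₊₁)/dₖ₊₁⌋:
  k=1: m=40, d=40, a=2
  k=2: m=40, d=1, a=80
d=1 and a=2a₀=80 at k=2, so the next step gives (m, d) = (40, 40) again — its k=1 value — and the period has length 2.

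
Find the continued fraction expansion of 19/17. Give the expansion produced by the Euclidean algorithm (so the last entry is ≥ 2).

19 = 1×17 + 2
17 = 8×2 + 1
2 = 2×1 + 0  (stop)
So 19/17 = [1; 8, 2].

[1; 8, 2]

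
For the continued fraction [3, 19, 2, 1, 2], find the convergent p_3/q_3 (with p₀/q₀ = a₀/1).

Using pₖ = aₖpₖ₋₁ + pₖ₋₂, qₖ = aₖqₖ₋₁ + qₖ₋₂ (with p₋₁=1, p₋₂=0, q₋₁=0, q₋₂=1):
  k=0: a=3, p=3, q=1
  k=1: a=19, p=58, q=19
  k=2: a=2, p=119, q=39
  k=3: a=1, p=177, q=58

177/58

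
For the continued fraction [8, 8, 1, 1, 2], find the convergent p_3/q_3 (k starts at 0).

Using pₖ = aₖpₖ₋₁ + pₖ₋₂, qₖ = aₖqₖ₋₁ + qₖ₋₂ (with p₋₁=1, p₋₂=0, q₋₁=0, q₋₂=1):
  k=0: a=8, p=8, q=1
  k=1: a=8, p=65, q=8
  k=2: a=1, p=73, q=9
  k=3: a=1, p=138, q=17

138/17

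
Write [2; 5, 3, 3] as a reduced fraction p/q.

Using pₖ = aₖpₖ₋₁ + pₖ₋₂ and qₖ = aₖqₖ₋₁ + qₖ₋₂:
  k=0: a=2, p=2, q=1
  k=1: a=5, p=11, q=5
  k=2: a=3, p=35, q=16
  k=3: a=3, p=116, q=53

116/53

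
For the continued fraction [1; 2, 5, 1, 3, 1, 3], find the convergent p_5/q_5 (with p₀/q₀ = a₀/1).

Using pₖ = aₖpₖ₋₁ + pₖ₋₂, qₖ = aₖqₖ₋₁ + qₖ₋₂ (with p₋₁=1, p₋₂=0, q₋₁=0, q₋₂=1):
  k=0: a=1, p=1, q=1
  k=1: a=2, p=3, q=2
  k=2: a=5, p=16, q=11
  k=3: a=1, p=19, q=13
  k=4: a=3, p=73, q=50
  k=5: a=1, p=92, q=63

92/63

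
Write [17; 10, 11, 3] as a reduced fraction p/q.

5865/343

Fold from the inside: start with 3/1.
  11 + 1/3 = 34/3
  10 + 3/34 = 343/34
  17 + 34/343 = 5865/343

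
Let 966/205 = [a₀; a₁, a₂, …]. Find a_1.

966 = 4·205 + 146   →  a_0 = 4
205 = 1·146 + 59   →  a_1 = 1

1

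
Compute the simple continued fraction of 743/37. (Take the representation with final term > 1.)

[20; 12, 3]

743 = 20×37 + 3
37 = 12×3 + 1
3 = 3×1 + 0  (stop)
So 743/37 = [20; 12, 3].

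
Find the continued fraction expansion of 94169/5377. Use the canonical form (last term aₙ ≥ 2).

[17; 1, 1, 18, 3, 3, 14]

94169 = 17×5377 + 2760
5377 = 1×2760 + 2617
2760 = 1×2617 + 143
2617 = 18×143 + 43
143 = 3×43 + 14
43 = 3×14 + 1
14 = 14×1 + 0  (stop)
So 94169/5377 = [17; 1, 1, 18, 3, 3, 14].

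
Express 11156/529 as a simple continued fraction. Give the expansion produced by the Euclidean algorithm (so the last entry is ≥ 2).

[21; 11, 3, 1, 11]

11156 = 21*529 + 47
529 = 11*47 + 12
47 = 3*12 + 11
12 = 1*11 + 1
11 = 11*1 + 0  (stop)
So 11156/529 = [21; 11, 3, 1, 11].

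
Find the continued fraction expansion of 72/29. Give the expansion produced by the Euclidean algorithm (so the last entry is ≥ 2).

[2; 2, 14]

72 = 2*29 + 14
29 = 2*14 + 1
14 = 14*1 + 0  (stop)
So 72/29 = [2; 2, 14].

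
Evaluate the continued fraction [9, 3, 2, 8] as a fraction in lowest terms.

548/59

Using pₖ = aₖpₖ₋₁ + pₖ₋₂ and qₖ = aₖqₖ₋₁ + qₖ₋₂:
  k=0: a=9, p=9, q=1
  k=1: a=3, p=28, q=3
  k=2: a=2, p=65, q=7
  k=3: a=8, p=548, q=59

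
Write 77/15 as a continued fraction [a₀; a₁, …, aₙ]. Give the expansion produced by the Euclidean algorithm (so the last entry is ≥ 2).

77 = 5·15 + 2
15 = 7·2 + 1
2 = 2·1 + 0  (stop)
So 77/15 = [5; 7, 2].

[5; 7, 2]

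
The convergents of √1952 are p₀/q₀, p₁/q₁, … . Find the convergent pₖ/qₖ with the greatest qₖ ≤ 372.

√1952 = [44; 5, 1, 1, 21, 1, 1, 5, 88, …] (period length 8).
Convergents:
  p_0/q_0 = 44/1
  p_1/q_1 = 221/5
  p_2/q_2 = 265/6
  p_3/q_3 = 486/11
  p_4/q_4 = 10471/237
  p_5/q_5 = 10957/248
  p_6/q_6 = 21428/485
q_5 = 248 ≤ 372 < 485 = q_6, so the answer is 10957/248.

10957/248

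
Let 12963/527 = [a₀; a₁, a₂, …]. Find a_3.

2

12963 = 24·527 + 315   →  a_0 = 24
527 = 1·315 + 212   →  a_1 = 1
315 = 1·212 + 103   →  a_2 = 1
212 = 2·103 + 6   →  a_3 = 2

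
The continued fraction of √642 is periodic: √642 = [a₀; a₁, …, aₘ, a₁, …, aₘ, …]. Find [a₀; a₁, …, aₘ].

[25; 2, 1, 24, 1, 2, 50]

a₀ = ⌊√642⌋ = 25.
With m₀=0, d₀=1 and mₖ₊₁ = dₖaₖ − mₖ, dₖ₊₁ = (n − mₖ₊₁²)/dₖ, aₖ₊₁ = ⌊(a₀+mₖ₊₁)/dₖ₊₁⌋:
  k=1: m=25, d=17, a=2
  k=2: m=9, d=33, a=1
  k=3: m=24, d=2, a=24
  k=4: m=24, d=33, a=1
  k=5: m=9, d=17, a=2
  k=6: m=25, d=1, a=50
d=1 and a=2a₀=50 at k=6, so the next step gives (m, d) = (25, 17) again — its k=1 value — and the period has length 6.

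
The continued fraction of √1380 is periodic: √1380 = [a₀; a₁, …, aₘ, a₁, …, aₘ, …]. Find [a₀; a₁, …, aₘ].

a₀ = ⌊√1380⌋ = 37.
With m₀=0, d₀=1 and mₖ₊₁ = dₖaₖ − mₖ, dₖ₊₁ = (n − mₖ₊₁²)/dₖ, aₖ₊₁ = ⌊(a₀+mₖ₊₁)/dₖ₊₁⌋:
  k=1: m=37, d=11, a=6
  k=2: m=29, d=49, a=1
  k=3: m=20, d=20, a=2
  k=4: m=20, d=49, a=1
  k=5: m=29, d=11, a=6
  k=6: m=37, d=1, a=74
d=1 and a=2a₀=74 at k=6, so the next step gives (m, d) = (37, 11) again — its k=1 value — and the period has length 6.

[37; 6, 1, 2, 1, 6, 74]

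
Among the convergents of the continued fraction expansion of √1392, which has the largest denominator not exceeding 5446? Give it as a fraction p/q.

√1392 = [37; 3, 4, 3, 74, …] (period length 4).
Convergents:
  p_0/q_0 = 37/1
  p_1/q_1 = 112/3
  p_2/q_2 = 485/13
  p_3/q_3 = 1567/42
  p_4/q_4 = 116443/3121
  p_5/q_5 = 350896/9405
q_4 = 3121 ≤ 5446 < 9405 = q_5, so the answer is 116443/3121.

116443/3121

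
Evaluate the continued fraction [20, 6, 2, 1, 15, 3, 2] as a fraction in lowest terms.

42815/2124

Using pₖ = aₖpₖ₋₁ + pₖ₋₂ and qₖ = aₖqₖ₋₁ + qₖ₋₂:
  k=0: a=20, p=20, q=1
  k=1: a=6, p=121, q=6
  k=2: a=2, p=262, q=13
  k=3: a=1, p=383, q=19
  k=4: a=15, p=6007, q=298
  k=5: a=3, p=18404, q=913
  k=6: a=2, p=42815, q=2124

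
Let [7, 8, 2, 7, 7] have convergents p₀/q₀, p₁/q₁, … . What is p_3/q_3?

Using pₖ = aₖpₖ₋₁ + pₖ₋₂, qₖ = aₖqₖ₋₁ + qₖ₋₂ (with p₋₁=1, p₋₂=0, q₋₁=0, q₋₂=1):
  k=0: a=7, p=7, q=1
  k=1: a=8, p=57, q=8
  k=2: a=2, p=121, q=17
  k=3: a=7, p=904, q=127

904/127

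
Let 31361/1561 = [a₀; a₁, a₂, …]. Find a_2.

31361 = 20·1561 + 141   →  a_0 = 20
1561 = 11·141 + 10   →  a_1 = 11
141 = 14·10 + 1   →  a_2 = 14

14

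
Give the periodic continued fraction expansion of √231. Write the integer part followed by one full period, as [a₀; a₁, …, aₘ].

[15; 5, 30]

a₀ = ⌊√231⌋ = 15.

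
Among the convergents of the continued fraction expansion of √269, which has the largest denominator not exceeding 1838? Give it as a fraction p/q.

13449/820

√269 = [16; 2, 2, 32, …] (period length 3).
Convergents:
  p_0/q_0 = 16/1
  p_1/q_1 = 33/2
  p_2/q_2 = 82/5
  p_3/q_3 = 2657/162
  p_4/q_4 = 5396/329
  p_5/q_5 = 13449/820
  p_6/q_6 = 435764/26569
q_5 = 820 ≤ 1838 < 26569 = q_6, so the answer is 13449/820.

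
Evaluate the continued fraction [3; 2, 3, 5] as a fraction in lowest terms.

127/37

Using pₖ = aₖpₖ₋₁ + pₖ₋₂ and qₖ = aₖqₖ₋₁ + qₖ₋₂:
  k=0: a=3, p=3, q=1
  k=1: a=2, p=7, q=2
  k=2: a=3, p=24, q=7
  k=3: a=5, p=127, q=37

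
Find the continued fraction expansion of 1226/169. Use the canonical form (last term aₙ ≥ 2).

[7; 3, 1, 13, 3]

1226 = 7·169 + 43
169 = 3·43 + 40
43 = 1·40 + 3
40 = 13·3 + 1
3 = 3·1 + 0  (stop)
So 1226/169 = [7; 3, 1, 13, 3].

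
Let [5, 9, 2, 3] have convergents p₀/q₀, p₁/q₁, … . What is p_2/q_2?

Using pₖ = aₖpₖ₋₁ + pₖ₋₂, qₖ = aₖqₖ₋₁ + qₖ₋₂ (with p₋₁=1, p₋₂=0, q₋₁=0, q₋₂=1):
  k=0: a=5, p=5, q=1
  k=1: a=9, p=46, q=9
  k=2: a=2, p=97, q=19

97/19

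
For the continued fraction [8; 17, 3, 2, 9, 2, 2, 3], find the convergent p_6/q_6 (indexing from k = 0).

Using pₖ = aₖpₖ₋₁ + pₖ₋₂, qₖ = aₖqₖ₋₁ + qₖ₋₂ (with p₋₁=1, p₋₂=0, q₋₁=0, q₋₂=1):
  k=0: a=8, p=8, q=1
  k=1: a=17, p=137, q=17
  k=2: a=3, p=419, q=52
  k=3: a=2, p=975, q=121
  k=4: a=9, p=9194, q=1141
  k=5: a=2, p=19363, q=2403
  k=6: a=2, p=47920, q=5947

47920/5947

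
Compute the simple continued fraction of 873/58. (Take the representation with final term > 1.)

873 = 15·58 + 3
58 = 19·3 + 1
3 = 3·1 + 0  (stop)
So 873/58 = [15; 19, 3].

[15; 19, 3]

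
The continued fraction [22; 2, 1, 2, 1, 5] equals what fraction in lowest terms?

Using pₖ = aₖpₖ₋₁ + pₖ₋₂ and qₖ = aₖqₖ₋₁ + qₖ₋₂:
  k=0: a=22, p=22, q=1
  k=1: a=2, p=45, q=2
  k=2: a=1, p=67, q=3
  k=3: a=2, p=179, q=8
  k=4: a=1, p=246, q=11
  k=5: a=5, p=1409, q=63

1409/63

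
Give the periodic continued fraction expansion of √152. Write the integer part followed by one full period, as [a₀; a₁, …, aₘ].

[12; 3, 24]

a₀ = ⌊√152⌋ = 12.
With m₀=0, d₀=1 and mₖ₊₁ = dₖaₖ − mₖ, dₖ₊₁ = (n − mₖ₊₁²)/dₖ, aₖ₊₁ = ⌊(a₀+mₖ₊₁)/dₖ₊₁⌋:
  k=1: m=12, d=8, a=3
  k=2: m=12, d=1, a=24
d=1 and a=2a₀=24 at k=2, so the next step gives (m, d) = (12, 8) again — its k=1 value — and the period has length 2.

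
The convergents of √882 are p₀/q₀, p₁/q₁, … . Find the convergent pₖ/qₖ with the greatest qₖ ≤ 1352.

√882 = [29; 1, 2, 3, 6, 3, 2, 1, 58, …] (period length 8).
Convergents:
  p_0/q_0 = 29/1
  p_1/q_1 = 30/1
  p_2/q_2 = 89/3
  p_3/q_3 = 297/10
  p_4/q_4 = 1871/63
  p_5/q_5 = 5910/199
  p_6/q_6 = 13691/461
  p_7/q_7 = 19601/660
  p_8/q_8 = 1150549/38741
q_7 = 660 ≤ 1352 < 38741 = q_8, so the answer is 19601/660.

19601/660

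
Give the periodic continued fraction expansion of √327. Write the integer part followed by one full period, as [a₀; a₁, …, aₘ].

a₀ = ⌊√327⌋ = 18.
With m₀=0, d₀=1 and mₖ₊₁ = dₖaₖ − mₖ, dₖ₊₁ = (n − mₖ₊₁²)/dₖ, aₖ₊₁ = ⌊(a₀+mₖ₊₁)/dₖ₊₁⌋:
  k=1: m=18, d=3, a=12
  k=2: m=18, d=1, a=36
d=1 and a=2a₀=36 at k=2, so the next step gives (m, d) = (18, 3) again — its k=1 value — and the period has length 2.

[18; 12, 36]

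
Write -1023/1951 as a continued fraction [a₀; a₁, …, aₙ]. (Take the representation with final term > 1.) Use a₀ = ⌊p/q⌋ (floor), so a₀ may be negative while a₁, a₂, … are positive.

[-1; 2, 9, 1, 3, 3, 7]

-1023 = -1·1951 + 928
1951 = 2·928 + 95
928 = 9·95 + 73
95 = 1·73 + 22
73 = 3·22 + 7
22 = 3·7 + 1
7 = 7·1 + 0  (stop)
So -1023/1951 = [-1; 2, 9, 1, 3, 3, 7].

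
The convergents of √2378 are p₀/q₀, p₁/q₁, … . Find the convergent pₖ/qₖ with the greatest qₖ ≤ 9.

√2378 = [48; 1, 3, 3, 1, 96, …] (period length 5).
Convergents:
  p_0/q_0 = 48/1
  p_1/q_1 = 49/1
  p_2/q_2 = 195/4
  p_3/q_3 = 634/13
q_2 = 4 ≤ 9 < 13 = q_3, so the answer is 195/4.

195/4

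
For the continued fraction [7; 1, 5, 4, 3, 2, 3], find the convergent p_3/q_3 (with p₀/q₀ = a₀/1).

196/25

Using pₖ = aₖpₖ₋₁ + pₖ₋₂, qₖ = aₖqₖ₋₁ + qₖ₋₂ (with p₋₁=1, p₋₂=0, q₋₁=0, q₋₂=1):
  k=0: a=7, p=7, q=1
  k=1: a=1, p=8, q=1
  k=2: a=5, p=47, q=6
  k=3: a=4, p=196, q=25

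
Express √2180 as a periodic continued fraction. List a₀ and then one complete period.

[46; 1, 2, 4, 2, 1, 92]

a₀ = ⌊√2180⌋ = 46.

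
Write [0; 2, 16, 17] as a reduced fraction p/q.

273/563

Using pₖ = aₖpₖ₋₁ + pₖ₋₂ and qₖ = aₖqₖ₋₁ + qₖ₋₂:
  k=0: a=0, p=0, q=1
  k=1: a=2, p=1, q=2
  k=2: a=16, p=16, q=33
  k=3: a=17, p=273, q=563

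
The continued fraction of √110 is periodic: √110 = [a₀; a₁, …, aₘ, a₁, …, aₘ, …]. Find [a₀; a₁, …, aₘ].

a₀ = ⌊√110⌋ = 10.
With m₀=0, d₀=1 and mₖ₊₁ = dₖaₖ − mₖ, dₖ₊₁ = (n − mₖ₊₁²)/dₖ, aₖ₊₁ = ⌊(a₀+mₖ₊₁)/dₖ₊₁⌋:
  k=1: m=10, d=10, a=2
  k=2: m=10, d=1, a=20
d=1 and a=2a₀=20 at k=2, so the next step gives (m, d) = (10, 10) again — its k=1 value — and the period has length 2.

[10; 2, 20]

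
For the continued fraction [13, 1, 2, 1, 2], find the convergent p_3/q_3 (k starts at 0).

55/4

Using pₖ = aₖpₖ₋₁ + pₖ₋₂, qₖ = aₖqₖ₋₁ + qₖ₋₂ (with p₋₁=1, p₋₂=0, q₋₁=0, q₋₂=1):
  k=0: a=13, p=13, q=1
  k=1: a=1, p=14, q=1
  k=2: a=2, p=41, q=3
  k=3: a=1, p=55, q=4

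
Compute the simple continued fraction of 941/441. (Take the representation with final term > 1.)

[2; 7, 2, 9, 3]

941 = 2·441 + 59
441 = 7·59 + 28
59 = 2·28 + 3
28 = 9·3 + 1
3 = 3·1 + 0  (stop)
So 941/441 = [2; 7, 2, 9, 3].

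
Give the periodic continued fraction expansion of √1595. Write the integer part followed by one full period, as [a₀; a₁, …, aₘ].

a₀ = ⌊√1595⌋ = 39.
With m₀=0, d₀=1 and mₖ₊₁ = dₖaₖ − mₖ, dₖ₊₁ = (n − mₖ₊₁²)/dₖ, aₖ₊₁ = ⌊(a₀+mₖ₊₁)/dₖ₊₁⌋:
  k=1: m=39, d=74, a=1
  k=2: m=35, d=5, a=14
  k=3: m=35, d=74, a=1
  k=4: m=39, d=1, a=78
d=1 and a=2a₀=78 at k=4, so the next step gives (m, d) = (39, 74) again — its k=1 value — and the period has length 4.

[39; 1, 14, 1, 78]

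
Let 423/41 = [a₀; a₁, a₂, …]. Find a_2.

423 = 10·41 + 13   →  a_0 = 10
41 = 3·13 + 2   →  a_1 = 3
13 = 6·2 + 1   →  a_2 = 6

6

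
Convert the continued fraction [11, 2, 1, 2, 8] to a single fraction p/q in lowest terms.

762/67

Fold from the inside: start with 8/1.
  2 + 1/8 = 17/8
  1 + 8/17 = 25/17
  2 + 17/25 = 67/25
  11 + 25/67 = 762/67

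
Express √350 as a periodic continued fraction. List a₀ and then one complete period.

[18; 1, 2, 2, 2, 1, 36]

a₀ = ⌊√350⌋ = 18.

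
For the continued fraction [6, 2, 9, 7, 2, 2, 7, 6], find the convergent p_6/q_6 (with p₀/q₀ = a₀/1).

Using pₖ = aₖpₖ₋₁ + pₖ₋₂, qₖ = aₖqₖ₋₁ + qₖ₋₂ (with p₋₁=1, p₋₂=0, q₋₁=0, q₋₂=1):
  k=0: a=6, p=6, q=1
  k=1: a=2, p=13, q=2
  k=2: a=9, p=123, q=19
  k=3: a=7, p=874, q=135
  k=4: a=2, p=1871, q=289
  k=5: a=2, p=4616, q=713
  k=6: a=7, p=34183, q=5280

34183/5280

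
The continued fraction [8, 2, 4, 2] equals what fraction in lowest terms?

Using pₖ = aₖpₖ₋₁ + pₖ₋₂ and qₖ = aₖqₖ₋₁ + qₖ₋₂:
  k=0: a=8, p=8, q=1
  k=1: a=2, p=17, q=2
  k=2: a=4, p=76, q=9
  k=3: a=2, p=169, q=20

169/20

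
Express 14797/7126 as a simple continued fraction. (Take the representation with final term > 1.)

[2; 13, 13, 3, 2, 2, 2]

14797 = 2×7126 + 545
7126 = 13×545 + 41
545 = 13×41 + 12
41 = 3×12 + 5
12 = 2×5 + 2
5 = 2×2 + 1
2 = 2×1 + 0  (stop)
So 14797/7126 = [2; 13, 13, 3, 2, 2, 2].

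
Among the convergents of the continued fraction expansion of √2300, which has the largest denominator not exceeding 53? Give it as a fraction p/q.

√2300 = [47; 1, 22, 1, 94, …] (period length 4).
Convergents:
  p_0/q_0 = 47/1
  p_1/q_1 = 48/1
  p_2/q_2 = 1103/23
  p_3/q_3 = 1151/24
  p_4/q_4 = 109297/2279
q_3 = 24 ≤ 53 < 2279 = q_4, so the answer is 1151/24.

1151/24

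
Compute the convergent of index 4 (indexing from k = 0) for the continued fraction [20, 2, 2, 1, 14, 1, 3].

Using pₖ = aₖpₖ₋₁ + pₖ₋₂, qₖ = aₖqₖ₋₁ + qₖ₋₂ (with p₋₁=1, p₋₂=0, q₋₁=0, q₋₂=1):
  k=0: a=20, p=20, q=1
  k=1: a=2, p=41, q=2
  k=2: a=2, p=102, q=5
  k=3: a=1, p=143, q=7
  k=4: a=14, p=2104, q=103

2104/103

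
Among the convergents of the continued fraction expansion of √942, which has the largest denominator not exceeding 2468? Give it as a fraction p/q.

73446/2393

√942 = [30; 1, 2, 4, 20, 4, 2, 1, 60, …] (period length 8).
Convergents:
  p_0/q_0 = 30/1
  p_1/q_1 = 31/1
  p_2/q_2 = 92/3
  p_3/q_3 = 399/13
  p_4/q_4 = 8072/263
  p_5/q_5 = 32687/1065
  p_6/q_6 = 73446/2393
  p_7/q_7 = 106133/3458
q_6 = 2393 ≤ 2468 < 3458 = q_7, so the answer is 73446/2393.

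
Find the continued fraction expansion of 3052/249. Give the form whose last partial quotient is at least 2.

[12; 3, 1, 8, 7]

3052 = 12×249 + 64
249 = 3×64 + 57
64 = 1×57 + 7
57 = 8×7 + 1
7 = 7×1 + 0  (stop)
So 3052/249 = [12; 3, 1, 8, 7].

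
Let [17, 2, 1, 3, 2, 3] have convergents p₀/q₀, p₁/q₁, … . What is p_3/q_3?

191/11

Using pₖ = aₖpₖ₋₁ + pₖ₋₂, qₖ = aₖqₖ₋₁ + qₖ₋₂ (with p₋₁=1, p₋₂=0, q₋₁=0, q₋₂=1):
  k=0: a=17, p=17, q=1
  k=1: a=2, p=35, q=2
  k=2: a=1, p=52, q=3
  k=3: a=3, p=191, q=11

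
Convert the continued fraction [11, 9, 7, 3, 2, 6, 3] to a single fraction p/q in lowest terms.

Fold from the inside: start with 3/1.
  6 + 1/3 = 19/3
  2 + 3/19 = 41/19
  3 + 19/41 = 142/41
  7 + 41/142 = 1035/142
  9 + 142/1035 = 9457/1035
  11 + 1035/9457 = 105062/9457

105062/9457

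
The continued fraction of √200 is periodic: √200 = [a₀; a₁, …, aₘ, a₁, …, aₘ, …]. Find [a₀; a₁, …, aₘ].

[14; 7, 28]

a₀ = ⌊√200⌋ = 14.
With m₀=0, d₀=1 and mₖ₊₁ = dₖaₖ − mₖ, dₖ₊₁ = (n − mₖ₊₁²)/dₖ, aₖ₊₁ = ⌊(a₀+mₖ₊₁)/dₖ₊₁⌋:
  k=1: m=14, d=4, a=7
  k=2: m=14, d=1, a=28
d=1 and a=2a₀=28 at k=2, so the next step gives (m, d) = (14, 4) again — its k=1 value — and the period has length 2.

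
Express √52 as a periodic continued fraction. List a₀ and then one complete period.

[7; 4, 1, 2, 1, 4, 14]

a₀ = ⌊√52⌋ = 7.
With m₀=0, d₀=1 and mₖ₊₁ = dₖaₖ − mₖ, dₖ₊₁ = (n − mₖ₊₁²)/dₖ, aₖ₊₁ = ⌊(a₀+mₖ₊₁)/dₖ₊₁⌋:
  k=1: m=7, d=3, a=4
  k=2: m=5, d=9, a=1
  k=3: m=4, d=4, a=2
  k=4: m=4, d=9, a=1
  k=5: m=5, d=3, a=4
  k=6: m=7, d=1, a=14
d=1 and a=2a₀=14 at k=6, so the next step gives (m, d) = (7, 3) again — its k=1 value — and the period has length 6.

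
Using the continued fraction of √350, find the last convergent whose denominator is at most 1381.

16931/905

√350 = [18; 1, 2, 2, 2, 1, 36, …] (period length 6).
Convergents:
  p_0/q_0 = 18/1
  p_1/q_1 = 19/1
  p_2/q_2 = 56/3
  p_3/q_3 = 131/7
  p_4/q_4 = 318/17
  p_5/q_5 = 449/24
  p_6/q_6 = 16482/881
  p_7/q_7 = 16931/905
  p_8/q_8 = 50344/2691
q_7 = 905 ≤ 1381 < 2691 = q_8, so the answer is 16931/905.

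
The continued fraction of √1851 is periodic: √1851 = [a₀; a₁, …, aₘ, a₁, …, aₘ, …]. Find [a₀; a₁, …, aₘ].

a₀ = ⌊√1851⌋ = 43.
With m₀=0, d₀=1 and mₖ₊₁ = dₖaₖ − mₖ, dₖ₊₁ = (n − mₖ₊₁²)/dₖ, aₖ₊₁ = ⌊(a₀+mₖ₊₁)/dₖ₊₁⌋:
  k=1: m=43, d=2, a=43
  k=2: m=43, d=1, a=86
d=1 and a=2a₀=86 at k=2, so the next step gives (m, d) = (43, 2) again — its k=1 value — and the period has length 2.

[43; 43, 86]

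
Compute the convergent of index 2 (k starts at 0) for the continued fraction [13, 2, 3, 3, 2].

94/7

Using pₖ = aₖpₖ₋₁ + pₖ₋₂, qₖ = aₖqₖ₋₁ + qₖ₋₂ (with p₋₁=1, p₋₂=0, q₋₁=0, q₋₂=1):
  k=0: a=13, p=13, q=1
  k=1: a=2, p=27, q=2
  k=2: a=3, p=94, q=7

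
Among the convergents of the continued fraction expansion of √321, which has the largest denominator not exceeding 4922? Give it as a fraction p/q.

√321 = [17; 1, 10, 1, 34, …] (period length 4).
Convergents:
  p_0/q_0 = 17/1
  p_1/q_1 = 18/1
  p_2/q_2 = 197/11
  p_3/q_3 = 215/12
  p_4/q_4 = 7507/419
  p_5/q_5 = 7722/431
  p_6/q_6 = 84727/4729
  p_7/q_7 = 92449/5160
q_6 = 4729 ≤ 4922 < 5160 = q_7, so the answer is 84727/4729.

84727/4729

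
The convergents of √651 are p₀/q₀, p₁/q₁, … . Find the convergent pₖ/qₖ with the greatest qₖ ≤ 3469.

87643/3435

√651 = [25; 1, 1, 16, 1, 1, 50, …] (period length 6).
Convergents:
  p_0/q_0 = 25/1
  p_1/q_1 = 26/1
  p_2/q_2 = 51/2
  p_3/q_3 = 842/33
  p_4/q_4 = 893/35
  p_5/q_5 = 1735/68
  p_6/q_6 = 87643/3435
  p_7/q_7 = 89378/3503
q_6 = 3435 ≤ 3469 < 3503 = q_7, so the answer is 87643/3435.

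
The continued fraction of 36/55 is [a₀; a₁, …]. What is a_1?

1

36 = 0·55 + 36   →  a_0 = 0
55 = 1·36 + 19   →  a_1 = 1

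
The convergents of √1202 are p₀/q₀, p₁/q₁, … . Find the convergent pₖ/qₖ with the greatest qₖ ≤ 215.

7246/209

√1202 = [34; 1, 2, 34, 2, 1, 68, …] (period length 6).
Convergents:
  p_0/q_0 = 34/1
  p_1/q_1 = 35/1
  p_2/q_2 = 104/3
  p_3/q_3 = 3571/103
  p_4/q_4 = 7246/209
  p_5/q_5 = 10817/312
q_4 = 209 ≤ 215 < 312 = q_5, so the answer is 7246/209.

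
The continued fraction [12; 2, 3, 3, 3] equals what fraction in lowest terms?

Fold from the inside: start with 3/1.
  3 + 1/3 = 10/3
  3 + 3/10 = 33/10
  2 + 10/33 = 76/33
  12 + 33/76 = 945/76

945/76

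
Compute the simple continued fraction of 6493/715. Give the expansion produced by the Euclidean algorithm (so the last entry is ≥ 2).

6493 = 9×715 + 58
715 = 12×58 + 19
58 = 3×19 + 1
19 = 19×1 + 0  (stop)
So 6493/715 = [9; 12, 3, 19].

[9; 12, 3, 19]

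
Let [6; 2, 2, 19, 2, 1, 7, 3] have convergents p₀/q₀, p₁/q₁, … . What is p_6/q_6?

Using pₖ = aₖpₖ₋₁ + pₖ₋₂, qₖ = aₖqₖ₋₁ + qₖ₋₂ (with p₋₁=1, p₋₂=0, q₋₁=0, q₋₂=1):
  k=0: a=6, p=6, q=1
  k=1: a=2, p=13, q=2
  k=2: a=2, p=32, q=5
  k=3: a=19, p=621, q=97
  k=4: a=2, p=1274, q=199
  k=5: a=1, p=1895, q=296
  k=6: a=7, p=14539, q=2271

14539/2271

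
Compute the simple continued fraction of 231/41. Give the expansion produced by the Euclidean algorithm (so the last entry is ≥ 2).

[5; 1, 1, 1, 2, 1, 3]

231 = 5×41 + 26
41 = 1×26 + 15
26 = 1×15 + 11
15 = 1×11 + 4
11 = 2×4 + 3
4 = 1×3 + 1
3 = 3×1 + 0  (stop)
So 231/41 = [5; 1, 1, 1, 2, 1, 3].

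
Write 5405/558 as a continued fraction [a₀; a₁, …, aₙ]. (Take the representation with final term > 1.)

5405 = 9*558 + 383
558 = 1*383 + 175
383 = 2*175 + 33
175 = 5*33 + 10
33 = 3*10 + 3
10 = 3*3 + 1
3 = 3*1 + 0  (stop)
So 5405/558 = [9; 1, 2, 5, 3, 3, 3].

[9; 1, 2, 5, 3, 3, 3]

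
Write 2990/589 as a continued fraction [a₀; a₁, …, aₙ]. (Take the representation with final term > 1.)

[5; 13, 11, 4]

2990 = 5×589 + 45
589 = 13×45 + 4
45 = 11×4 + 1
4 = 4×1 + 0  (stop)
So 2990/589 = [5; 13, 11, 4].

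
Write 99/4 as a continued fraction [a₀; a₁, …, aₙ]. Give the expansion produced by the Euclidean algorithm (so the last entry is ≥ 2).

99 = 24·4 + 3
4 = 1·3 + 1
3 = 3·1 + 0  (stop)
So 99/4 = [24; 1, 3].

[24; 1, 3]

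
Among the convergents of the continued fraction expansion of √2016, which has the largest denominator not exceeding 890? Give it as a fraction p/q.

39916/889

√2016 = [44; 1, 8, 1, 88, …] (period length 4).
Convergents:
  p_0/q_0 = 44/1
  p_1/q_1 = 45/1
  p_2/q_2 = 404/9
  p_3/q_3 = 449/10
  p_4/q_4 = 39916/889
  p_5/q_5 = 40365/899
q_4 = 889 ≤ 890 < 899 = q_5, so the answer is 39916/889.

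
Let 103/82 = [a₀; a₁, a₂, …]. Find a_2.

1

103 = 1·82 + 21   →  a_0 = 1
82 = 3·21 + 19   →  a_1 = 3
21 = 1·19 + 2   →  a_2 = 1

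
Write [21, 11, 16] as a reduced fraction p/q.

Fold from the inside: start with 16/1.
  11 + 1/16 = 177/16
  21 + 16/177 = 3733/177

3733/177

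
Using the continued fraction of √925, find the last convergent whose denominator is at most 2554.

53285/1752

√925 = [30; 2, 2, 2, 2, 60, …] (period length 5).
Convergents:
  p_0/q_0 = 30/1
  p_1/q_1 = 61/2
  p_2/q_2 = 152/5
  p_3/q_3 = 365/12
  p_4/q_4 = 882/29
  p_5/q_5 = 53285/1752
  p_6/q_6 = 107452/3533
q_5 = 1752 ≤ 2554 < 3533 = q_6, so the answer is 53285/1752.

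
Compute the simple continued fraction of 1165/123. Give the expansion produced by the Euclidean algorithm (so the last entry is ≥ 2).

[9; 2, 8, 3, 2]

1165 = 9·123 + 58
123 = 2·58 + 7
58 = 8·7 + 2
7 = 3·2 + 1
2 = 2·1 + 0  (stop)
So 1165/123 = [9; 2, 8, 3, 2].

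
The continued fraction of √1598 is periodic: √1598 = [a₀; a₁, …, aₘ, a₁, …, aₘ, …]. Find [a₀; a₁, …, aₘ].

a₀ = ⌊√1598⌋ = 39.
With m₀=0, d₀=1 and mₖ₊₁ = dₖaₖ − mₖ, dₖ₊₁ = (n − mₖ₊₁²)/dₖ, aₖ₊₁ = ⌊(a₀+mₖ₊₁)/dₖ₊₁⌋:
  k=1: m=39, d=77, a=1
  k=2: m=38, d=2, a=38
  k=3: m=38, d=77, a=1
  k=4: m=39, d=1, a=78
d=1 and a=2a₀=78 at k=4, so the next step gives (m, d) = (39, 77) again — its k=1 value — and the period has length 4.

[39; 1, 38, 1, 78]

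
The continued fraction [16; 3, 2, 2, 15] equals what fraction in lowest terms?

Using pₖ = aₖpₖ₋₁ + pₖ₋₂ and qₖ = aₖqₖ₋₁ + qₖ₋₂:
  k=0: a=16, p=16, q=1
  k=1: a=3, p=49, q=3
  k=2: a=2, p=114, q=7
  k=3: a=2, p=277, q=17
  k=4: a=15, p=4269, q=262

4269/262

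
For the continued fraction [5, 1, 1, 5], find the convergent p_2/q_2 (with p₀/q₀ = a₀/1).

11/2

Using pₖ = aₖpₖ₋₁ + pₖ₋₂, qₖ = aₖqₖ₋₁ + qₖ₋₂ (with p₋₁=1, p₋₂=0, q₋₁=0, q₋₂=1):
  k=0: a=5, p=5, q=1
  k=1: a=1, p=6, q=1
  k=2: a=1, p=11, q=2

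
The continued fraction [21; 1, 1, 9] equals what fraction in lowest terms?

409/19

Using pₖ = aₖpₖ₋₁ + pₖ₋₂ and qₖ = aₖqₖ₋₁ + qₖ₋₂:
  k=0: a=21, p=21, q=1
  k=1: a=1, p=22, q=1
  k=2: a=1, p=43, q=2
  k=3: a=9, p=409, q=19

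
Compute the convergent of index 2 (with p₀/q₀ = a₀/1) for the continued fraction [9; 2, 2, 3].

Using pₖ = aₖpₖ₋₁ + pₖ₋₂, qₖ = aₖqₖ₋₁ + qₖ₋₂ (with p₋₁=1, p₋₂=0, q₋₁=0, q₋₂=1):
  k=0: a=9, p=9, q=1
  k=1: a=2, p=19, q=2
  k=2: a=2, p=47, q=5

47/5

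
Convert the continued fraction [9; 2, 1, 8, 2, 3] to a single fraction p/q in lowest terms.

1785/191

Fold from the inside: start with 3/1.
  2 + 1/3 = 7/3
  8 + 3/7 = 59/7
  1 + 7/59 = 66/59
  2 + 59/66 = 191/66
  9 + 66/191 = 1785/191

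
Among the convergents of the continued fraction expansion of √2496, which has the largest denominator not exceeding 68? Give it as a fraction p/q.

1249/25

√2496 = [49; 1, 23, 1, 98, …] (period length 4).
Convergents:
  p_0/q_0 = 49/1
  p_1/q_1 = 50/1
  p_2/q_2 = 1199/24
  p_3/q_3 = 1249/25
  p_4/q_4 = 123601/2474
q_3 = 25 ≤ 68 < 2474 = q_4, so the answer is 1249/25.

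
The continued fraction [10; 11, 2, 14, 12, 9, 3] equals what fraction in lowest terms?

Fold from the inside: start with 3/1.
  9 + 1/3 = 28/3
  12 + 3/28 = 339/28
  14 + 28/339 = 4774/339
  2 + 339/4774 = 9887/4774
  11 + 4774/9887 = 113531/9887
  10 + 9887/113531 = 1145197/113531

1145197/113531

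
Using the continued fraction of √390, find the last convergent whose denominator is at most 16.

79/4

√390 = [19; 1, 2, 1, 38, …] (period length 4).
Convergents:
  p_0/q_0 = 19/1
  p_1/q_1 = 20/1
  p_2/q_2 = 59/3
  p_3/q_3 = 79/4
  p_4/q_4 = 3061/155
q_3 = 4 ≤ 16 < 155 = q_4, so the answer is 79/4.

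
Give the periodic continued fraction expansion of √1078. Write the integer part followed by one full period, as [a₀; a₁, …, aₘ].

a₀ = ⌊√1078⌋ = 32.
With m₀=0, d₀=1 and mₖ₊₁ = dₖaₖ − mₖ, dₖ₊₁ = (n − mₖ₊₁²)/dₖ, aₖ₊₁ = ⌊(a₀+mₖ₊₁)/dₖ₊₁⌋:
  k=1: m=32, d=54, a=1
  k=2: m=22, d=11, a=4
  k=3: m=22, d=54, a=1
  k=4: m=32, d=1, a=64
d=1 and a=2a₀=64 at k=4, so the next step gives (m, d) = (32, 54) again — its k=1 value — and the period has length 4.

[32; 1, 4, 1, 64]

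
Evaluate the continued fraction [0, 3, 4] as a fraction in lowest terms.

4/13

Fold from the inside: start with 4/1.
  3 + 1/4 = 13/4
  0 + 4/13 = 4/13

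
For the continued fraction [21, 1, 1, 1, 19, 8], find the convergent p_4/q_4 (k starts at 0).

Using pₖ = aₖpₖ₋₁ + pₖ₋₂, qₖ = aₖqₖ₋₁ + qₖ₋₂ (with p₋₁=1, p₋₂=0, q₋₁=0, q₋₂=1):
  k=0: a=21, p=21, q=1
  k=1: a=1, p=22, q=1
  k=2: a=1, p=43, q=2
  k=3: a=1, p=65, q=3
  k=4: a=19, p=1278, q=59

1278/59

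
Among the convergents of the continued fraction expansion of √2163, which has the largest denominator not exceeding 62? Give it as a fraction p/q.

√2163 = [46; 1, 1, 30, 1, 1, 92, …] (period length 6).
Convergents:
  p_0/q_0 = 46/1
  p_1/q_1 = 47/1
  p_2/q_2 = 93/2
  p_3/q_3 = 2837/61
  p_4/q_4 = 2930/63
q_3 = 61 ≤ 62 < 63 = q_4, so the answer is 2837/61.

2837/61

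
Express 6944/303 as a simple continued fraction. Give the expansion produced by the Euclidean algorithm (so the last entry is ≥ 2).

[22; 1, 11, 8, 3]

6944 = 22*303 + 278
303 = 1*278 + 25
278 = 11*25 + 3
25 = 8*3 + 1
3 = 3*1 + 0  (stop)
So 6944/303 = [22; 1, 11, 8, 3].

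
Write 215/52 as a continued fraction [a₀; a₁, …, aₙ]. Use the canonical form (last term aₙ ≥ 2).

215 = 4×52 + 7
52 = 7×7 + 3
7 = 2×3 + 1
3 = 3×1 + 0  (stop)
So 215/52 = [4; 7, 2, 3].

[4; 7, 2, 3]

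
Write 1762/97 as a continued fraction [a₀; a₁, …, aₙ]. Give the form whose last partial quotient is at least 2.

1762 = 18·97 + 16
97 = 6·16 + 1
16 = 16·1 + 0  (stop)
So 1762/97 = [18; 6, 16].

[18; 6, 16]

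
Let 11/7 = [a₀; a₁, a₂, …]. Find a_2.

1

11 = 1·7 + 4   →  a_0 = 1
7 = 1·4 + 3   →  a_1 = 1
4 = 1·3 + 1   →  a_2 = 1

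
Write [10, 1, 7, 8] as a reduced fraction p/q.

707/65

Fold from the inside: start with 8/1.
  7 + 1/8 = 57/8
  1 + 8/57 = 65/57
  10 + 57/65 = 707/65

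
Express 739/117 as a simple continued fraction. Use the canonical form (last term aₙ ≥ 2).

739 = 6·117 + 37
117 = 3·37 + 6
37 = 6·6 + 1
6 = 6·1 + 0  (stop)
So 739/117 = [6; 3, 6, 6].

[6; 3, 6, 6]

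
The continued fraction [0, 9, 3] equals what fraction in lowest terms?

Using pₖ = aₖpₖ₋₁ + pₖ₋₂ and qₖ = aₖqₖ₋₁ + qₖ₋₂:
  k=0: a=0, p=0, q=1
  k=1: a=9, p=1, q=9
  k=2: a=3, p=3, q=28

3/28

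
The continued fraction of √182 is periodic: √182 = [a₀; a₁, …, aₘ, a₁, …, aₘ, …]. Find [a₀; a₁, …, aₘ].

a₀ = ⌊√182⌋ = 13.
With m₀=0, d₀=1 and mₖ₊₁ = dₖaₖ − mₖ, dₖ₊₁ = (n − mₖ₊₁²)/dₖ, aₖ₊₁ = ⌊(a₀+mₖ₊₁)/dₖ₊₁⌋:
  k=1: m=13, d=13, a=2
  k=2: m=13, d=1, a=26
d=1 and a=2a₀=26 at k=2, so the next step gives (m, d) = (13, 13) again — its k=1 value — and the period has length 2.

[13; 2, 26]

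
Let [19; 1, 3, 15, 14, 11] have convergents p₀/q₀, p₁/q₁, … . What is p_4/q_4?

Using pₖ = aₖpₖ₋₁ + pₖ₋₂, qₖ = aₖqₖ₋₁ + qₖ₋₂ (with p₋₁=1, p₋₂=0, q₋₁=0, q₋₂=1):
  k=0: a=19, p=19, q=1
  k=1: a=1, p=20, q=1
  k=2: a=3, p=79, q=4
  k=3: a=15, p=1205, q=61
  k=4: a=14, p=16949, q=858

16949/858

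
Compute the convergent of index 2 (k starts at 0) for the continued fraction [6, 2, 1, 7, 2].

19/3

Using pₖ = aₖpₖ₋₁ + pₖ₋₂, qₖ = aₖqₖ₋₁ + qₖ₋₂ (with p₋₁=1, p₋₂=0, q₋₁=0, q₋₂=1):
  k=0: a=6, p=6, q=1
  k=1: a=2, p=13, q=2
  k=2: a=1, p=19, q=3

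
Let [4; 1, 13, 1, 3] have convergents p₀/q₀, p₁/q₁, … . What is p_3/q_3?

Using pₖ = aₖpₖ₋₁ + pₖ₋₂, qₖ = aₖqₖ₋₁ + qₖ₋₂ (with p₋₁=1, p₋₂=0, q₋₁=0, q₋₂=1):
  k=0: a=4, p=4, q=1
  k=1: a=1, p=5, q=1
  k=2: a=13, p=69, q=14
  k=3: a=1, p=74, q=15

74/15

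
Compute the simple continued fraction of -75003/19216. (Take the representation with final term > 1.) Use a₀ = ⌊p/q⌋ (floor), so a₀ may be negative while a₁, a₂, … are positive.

-75003 = -4*19216 + 1861
19216 = 10*1861 + 606
1861 = 3*606 + 43
606 = 14*43 + 4
43 = 10*4 + 3
4 = 1*3 + 1
3 = 3*1 + 0  (stop)
So -75003/19216 = [-4; 10, 3, 14, 10, 1, 3].

[-4; 10, 3, 14, 10, 1, 3]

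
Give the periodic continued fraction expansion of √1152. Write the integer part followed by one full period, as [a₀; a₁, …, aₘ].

[33; 1, 15, 1, 66]

a₀ = ⌊√1152⌋ = 33.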